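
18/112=9/56 = 0.16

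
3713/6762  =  3713/6762 = 0.55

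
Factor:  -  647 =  - 647^1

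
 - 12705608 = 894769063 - 907474671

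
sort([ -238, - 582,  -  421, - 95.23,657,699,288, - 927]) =[-927,-582 , - 421,-238, - 95.23,288, 657,699]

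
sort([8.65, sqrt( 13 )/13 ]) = [sqrt( 13) /13,8.65]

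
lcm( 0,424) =0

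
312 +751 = 1063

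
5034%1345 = 999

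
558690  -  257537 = 301153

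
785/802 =785/802 = 0.98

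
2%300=2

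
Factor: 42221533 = 733^1 * 57601^1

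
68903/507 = 68903/507 = 135.90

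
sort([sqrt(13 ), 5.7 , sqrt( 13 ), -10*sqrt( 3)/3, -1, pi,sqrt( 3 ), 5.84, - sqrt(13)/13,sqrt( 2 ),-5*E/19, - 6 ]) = [ - 6, - 10*sqrt( 3) /3,  -  1,  -  5*E/19, - sqrt( 13 )/13,  sqrt( 2),sqrt( 3),pi,sqrt( 13 ),sqrt (13),5.7,5.84] 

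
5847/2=2923 + 1/2 = 2923.50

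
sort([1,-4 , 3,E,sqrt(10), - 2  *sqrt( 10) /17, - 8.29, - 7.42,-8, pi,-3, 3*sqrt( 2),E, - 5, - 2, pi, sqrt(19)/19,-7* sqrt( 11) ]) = [ -7*sqrt(11), - 8.29,-8,-7.42, - 5, - 4, - 3, - 2, - 2*sqrt( 10 ) /17, sqrt( 19 ) /19, 1, E,E, 3, pi, pi, sqrt( 10), 3*sqrt(2 )]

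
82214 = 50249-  - 31965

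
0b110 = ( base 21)6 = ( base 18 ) 6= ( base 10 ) 6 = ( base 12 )6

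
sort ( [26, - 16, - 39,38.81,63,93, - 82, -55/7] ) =[ - 82, - 39, - 16, - 55/7, 26,38.81,63, 93]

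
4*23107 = 92428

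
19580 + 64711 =84291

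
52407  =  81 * 647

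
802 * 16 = 12832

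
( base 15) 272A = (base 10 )8365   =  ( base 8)20255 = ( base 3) 102110211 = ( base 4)2002231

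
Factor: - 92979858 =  -2^1*3^1*29^1*534367^1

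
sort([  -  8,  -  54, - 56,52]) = [- 56,-54, - 8, 52]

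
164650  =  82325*2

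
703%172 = 15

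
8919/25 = 8919/25 = 356.76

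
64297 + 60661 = 124958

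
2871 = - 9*(- 319)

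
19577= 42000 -22423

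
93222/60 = 1553 + 7/10 = 1553.70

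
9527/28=340  +  1/4 = 340.25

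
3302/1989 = 1 + 101/153 = 1.66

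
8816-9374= - 558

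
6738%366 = 150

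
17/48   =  17/48 = 0.35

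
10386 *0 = 0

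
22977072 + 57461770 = 80438842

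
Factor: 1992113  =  647^1*3079^1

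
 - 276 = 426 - 702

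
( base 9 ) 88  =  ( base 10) 80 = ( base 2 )1010000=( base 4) 1100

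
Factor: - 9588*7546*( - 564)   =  2^5*3^2* 7^3*11^1*17^1 * 47^2 = 40805991072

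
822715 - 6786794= - 5964079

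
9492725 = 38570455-29077730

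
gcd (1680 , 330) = 30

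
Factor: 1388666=2^1 * 694333^1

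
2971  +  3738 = 6709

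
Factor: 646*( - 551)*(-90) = 2^2*3^2* 5^1*17^1*19^2*29^1= 32035140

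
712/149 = 4 + 116/149 =4.78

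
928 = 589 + 339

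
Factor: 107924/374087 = 2^2*7^( - 1 )*26981^1*53441^( - 1) 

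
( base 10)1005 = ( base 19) 2eh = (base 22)21F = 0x3ED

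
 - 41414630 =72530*( - 571) 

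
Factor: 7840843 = 271^1*28933^1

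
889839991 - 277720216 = 612119775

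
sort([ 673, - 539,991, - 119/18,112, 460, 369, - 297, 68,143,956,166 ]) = [ - 539, - 297, - 119/18, 68,112, 143, 166, 369, 460, 673, 956,991]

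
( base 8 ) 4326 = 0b100011010110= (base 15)A0C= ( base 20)5D2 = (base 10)2262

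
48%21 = 6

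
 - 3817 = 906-4723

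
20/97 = 20/97 = 0.21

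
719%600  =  119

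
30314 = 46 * 659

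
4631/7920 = 421/720 = 0.58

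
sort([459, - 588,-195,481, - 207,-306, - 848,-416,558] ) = [-848 , - 588, - 416, - 306,- 207, - 195,459,481,558 ] 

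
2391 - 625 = 1766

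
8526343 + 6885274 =15411617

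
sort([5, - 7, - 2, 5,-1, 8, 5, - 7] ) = [ - 7,  -  7, - 2, - 1, 5,5,5,8]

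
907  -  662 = 245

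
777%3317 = 777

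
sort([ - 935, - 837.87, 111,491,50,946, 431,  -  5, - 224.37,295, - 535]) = [-935, - 837.87, - 535,-224.37,  -  5,50,111,  295,431,491, 946]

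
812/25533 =812/25533 = 0.03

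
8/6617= 8/6617 = 0.00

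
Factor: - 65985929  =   - 65985929^1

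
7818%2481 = 375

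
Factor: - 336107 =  - 17^2*1163^1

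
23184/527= 43+ 523/527  =  43.99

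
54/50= 27/25= 1.08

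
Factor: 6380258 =2^1*3190129^1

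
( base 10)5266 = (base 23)9lm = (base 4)1102102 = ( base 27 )761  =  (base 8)12222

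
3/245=3/245 =0.01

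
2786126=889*3134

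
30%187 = 30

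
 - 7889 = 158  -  8047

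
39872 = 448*89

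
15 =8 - -7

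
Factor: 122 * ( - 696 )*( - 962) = 2^5*3^1*13^1 * 29^1 *37^1*61^1= 81685344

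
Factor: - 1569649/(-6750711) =3^ ( - 2) * 11^( - 2)*6199^( - 1)*1569649^1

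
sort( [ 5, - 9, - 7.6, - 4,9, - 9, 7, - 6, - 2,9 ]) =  [ - 9, - 9, - 7.6, - 6,-4, - 2, 5, 7,9, 9 ] 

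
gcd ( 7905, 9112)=17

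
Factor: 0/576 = 0 = 0^1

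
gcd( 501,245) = 1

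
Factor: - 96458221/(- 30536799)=3^(-1)*17^1*  449^1*12637^1*10178933^( - 1)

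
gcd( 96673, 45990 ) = 1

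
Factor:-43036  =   - 2^2*7^1*29^1*53^1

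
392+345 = 737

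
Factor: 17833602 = 2^1 * 3^1*23^1*129229^1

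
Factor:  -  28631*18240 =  - 2^6*3^1*5^1 * 19^1*28631^1 =-  522229440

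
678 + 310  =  988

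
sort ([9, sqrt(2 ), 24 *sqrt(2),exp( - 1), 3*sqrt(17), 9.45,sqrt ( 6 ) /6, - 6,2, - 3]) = [ - 6, - 3, exp( - 1), sqrt( 6) /6,  sqrt(2 ) , 2, 9,9.45, 3*sqrt (17 ),  24*sqrt ( 2)]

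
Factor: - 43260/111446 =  - 210/541  =  - 2^1*3^1*5^1*7^1*541^(-1 ) 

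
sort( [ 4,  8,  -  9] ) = [ - 9,  4,8 ]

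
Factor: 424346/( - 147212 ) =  - 2^(- 1)*149^( - 1 ) * 859^1 = - 859/298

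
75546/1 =75546 = 75546.00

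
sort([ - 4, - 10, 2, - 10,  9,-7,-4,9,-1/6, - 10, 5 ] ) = [ - 10, - 10 ,-10,-7 ,-4 , - 4  , - 1/6, 2,  5,9,9] 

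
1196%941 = 255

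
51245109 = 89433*573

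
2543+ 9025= 11568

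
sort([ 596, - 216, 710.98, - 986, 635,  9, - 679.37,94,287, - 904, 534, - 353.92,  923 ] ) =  [ - 986, - 904, - 679.37 , - 353.92 , - 216,9, 94,287,534,  596,635, 710.98,923]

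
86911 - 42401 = 44510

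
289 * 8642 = 2497538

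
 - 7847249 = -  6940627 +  - 906622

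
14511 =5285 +9226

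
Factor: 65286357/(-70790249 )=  - 3^1*  1069^ ( - 1)*66221^(-1)*21762119^1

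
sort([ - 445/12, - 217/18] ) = [ - 445/12, - 217/18] 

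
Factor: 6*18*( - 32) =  - 2^7*3^3 = - 3456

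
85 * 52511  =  4463435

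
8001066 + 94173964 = 102175030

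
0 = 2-2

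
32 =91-59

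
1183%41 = 35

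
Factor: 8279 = 17^1 * 487^1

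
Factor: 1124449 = 1124449^1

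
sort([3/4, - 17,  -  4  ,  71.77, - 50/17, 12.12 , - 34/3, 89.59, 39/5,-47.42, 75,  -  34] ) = [ - 47.42,-34, - 17, - 34/3, - 4, - 50/17 , 3/4, 39/5,12.12,71.77 , 75,89.59] 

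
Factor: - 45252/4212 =-3^( - 1)*13^ ( - 1 )*419^1 = - 419/39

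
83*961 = 79763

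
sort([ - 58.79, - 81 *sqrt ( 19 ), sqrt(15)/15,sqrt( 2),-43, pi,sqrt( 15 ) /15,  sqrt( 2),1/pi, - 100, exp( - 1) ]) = [ - 81*sqrt( 19) ,-100,-58.79,-43,sqrt( 15 )/15,sqrt(15 )/15,1/pi, exp(-1), sqrt( 2 ),sqrt ( 2),pi ]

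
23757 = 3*7919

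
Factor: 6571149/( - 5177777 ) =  -3^1*11^( - 1)* 13^1*383^ (- 1 )*1229^ (-1 )*168491^1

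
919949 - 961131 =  - 41182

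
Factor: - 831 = -3^1*277^1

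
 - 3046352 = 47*( - 64816)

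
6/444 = 1/74= 0.01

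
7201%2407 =2387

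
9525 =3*3175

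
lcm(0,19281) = 0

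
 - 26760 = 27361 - 54121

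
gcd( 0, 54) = 54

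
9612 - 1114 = 8498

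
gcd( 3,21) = 3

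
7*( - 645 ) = -4515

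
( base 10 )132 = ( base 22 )60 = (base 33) 40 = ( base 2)10000100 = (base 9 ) 156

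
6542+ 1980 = 8522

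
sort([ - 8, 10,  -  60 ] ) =[ - 60 , - 8 , 10]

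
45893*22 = 1009646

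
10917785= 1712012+9205773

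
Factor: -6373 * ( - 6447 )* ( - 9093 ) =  - 373601644983 = -3^2 * 7^2*307^1 * 433^1*6373^1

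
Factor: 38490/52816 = 2^ ( - 3 ) * 3^1 * 5^1*1283^1*3301^( - 1) =19245/26408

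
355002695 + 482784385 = 837787080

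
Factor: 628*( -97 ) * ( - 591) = 2^2*3^1*97^1*157^1*197^1 = 36001356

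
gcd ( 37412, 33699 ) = 47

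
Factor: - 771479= - 163^1*4733^1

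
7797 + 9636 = 17433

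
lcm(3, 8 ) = 24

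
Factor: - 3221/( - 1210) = 2^ ( - 1 )*5^( -1 )*11^ ( - 2 )*3221^1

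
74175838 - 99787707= - 25611869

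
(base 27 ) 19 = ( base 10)36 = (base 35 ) 11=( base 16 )24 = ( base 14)28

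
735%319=97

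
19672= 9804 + 9868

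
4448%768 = 608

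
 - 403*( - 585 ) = 235755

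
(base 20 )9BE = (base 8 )7372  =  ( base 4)323322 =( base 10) 3834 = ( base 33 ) 3H6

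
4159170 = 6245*666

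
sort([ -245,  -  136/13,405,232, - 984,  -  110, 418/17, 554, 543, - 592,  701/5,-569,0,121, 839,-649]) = [ - 984, - 649 , - 592, - 569,- 245, - 110,  -  136/13,  0, 418/17, 121, 701/5 , 232,405,543 , 554,839]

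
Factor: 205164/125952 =2^( - 8 )*3^1*139^1  =  417/256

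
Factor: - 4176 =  - 2^4*3^2*29^1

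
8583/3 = 2861 = 2861.00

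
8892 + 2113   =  11005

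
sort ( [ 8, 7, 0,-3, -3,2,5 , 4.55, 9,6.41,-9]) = [-9, - 3, - 3,0,2,4.55, 5, 6.41,7,8,  9]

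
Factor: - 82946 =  - 2^1 * 67^1*619^1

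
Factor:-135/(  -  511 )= 3^3*5^1*7^( - 1 )*73^(-1 ) 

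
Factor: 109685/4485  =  21937/897=3^(  -  1 ) * 13^(-1) * 23^(-1 ) * 21937^1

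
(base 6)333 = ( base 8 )201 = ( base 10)129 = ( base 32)41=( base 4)2001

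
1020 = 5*204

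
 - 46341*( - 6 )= 278046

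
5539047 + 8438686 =13977733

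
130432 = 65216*2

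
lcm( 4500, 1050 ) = 31500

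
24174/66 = 4029/11=366.27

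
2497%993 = 511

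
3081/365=8 + 161/365 = 8.44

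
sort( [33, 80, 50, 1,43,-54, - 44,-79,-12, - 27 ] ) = [ - 79, - 54, - 44, - 27,-12,1,33,43,  50,80 ] 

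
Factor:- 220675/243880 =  - 2^(  -  3 )*5^1 *67^ (-1)*97^1 = - 485/536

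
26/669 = 26/669 = 0.04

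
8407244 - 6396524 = 2010720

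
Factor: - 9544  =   - 2^3*1193^1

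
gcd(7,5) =1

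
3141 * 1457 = 4576437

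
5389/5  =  5389/5 = 1077.80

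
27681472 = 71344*388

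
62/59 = 1 + 3/59 = 1.05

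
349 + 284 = 633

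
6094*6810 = 41500140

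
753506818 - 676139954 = 77366864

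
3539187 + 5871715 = 9410902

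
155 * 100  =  15500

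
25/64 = 25/64= 0.39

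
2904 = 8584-5680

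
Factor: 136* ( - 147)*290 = - 5797680 = - 2^4*3^1*5^1 * 7^2*17^1*29^1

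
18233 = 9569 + 8664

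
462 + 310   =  772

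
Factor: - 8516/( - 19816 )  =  2^( - 1)*2129^1 * 2477^ (  -  1)  =  2129/4954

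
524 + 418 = 942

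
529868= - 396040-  - 925908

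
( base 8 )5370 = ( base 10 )2808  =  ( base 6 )21000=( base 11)2123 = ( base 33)2j3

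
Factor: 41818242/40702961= 2^1 *3^1*13^ (  -  1)*101^1*151^1*457^1*3130997^( - 1 )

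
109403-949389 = -839986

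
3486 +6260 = 9746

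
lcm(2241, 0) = 0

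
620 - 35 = 585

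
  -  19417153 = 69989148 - 89406301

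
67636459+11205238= 78841697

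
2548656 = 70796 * 36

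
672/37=18+6/37 = 18.16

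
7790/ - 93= - 7790/93 = - 83.76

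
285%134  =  17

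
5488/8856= 686/1107 = 0.62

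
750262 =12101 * 62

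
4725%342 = 279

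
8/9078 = 4/4539 = 0.00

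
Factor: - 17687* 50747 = -23^1*31^1*769^1*1637^1 = - 897562189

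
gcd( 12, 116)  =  4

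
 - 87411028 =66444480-153855508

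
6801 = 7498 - 697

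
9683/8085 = 1 + 1598/8085 = 1.20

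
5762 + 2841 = 8603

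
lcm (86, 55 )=4730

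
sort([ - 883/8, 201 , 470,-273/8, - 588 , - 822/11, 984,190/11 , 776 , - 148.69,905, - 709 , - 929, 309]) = [  -  929, - 709, - 588, - 148.69, - 883/8, - 822/11,-273/8,190/11, 201,309,470, 776,905, 984]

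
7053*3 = 21159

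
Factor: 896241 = 3^1*23^1* 31^1*419^1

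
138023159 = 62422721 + 75600438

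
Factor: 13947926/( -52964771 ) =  - 2^1 * 31^( - 1 )*67^1*104089^1*1708541^( - 1 ) 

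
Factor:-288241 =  - 288241^1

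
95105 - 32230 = 62875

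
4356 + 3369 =7725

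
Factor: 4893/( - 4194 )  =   - 2^ ( - 1)* 3^( - 1) * 7^1=- 7/6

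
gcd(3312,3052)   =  4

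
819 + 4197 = 5016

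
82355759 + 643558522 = 725914281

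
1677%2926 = 1677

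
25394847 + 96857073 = 122251920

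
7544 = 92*82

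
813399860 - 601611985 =211787875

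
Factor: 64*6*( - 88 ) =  - 33792 = - 2^10*3^1*11^1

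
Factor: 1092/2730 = 2/5 = 2^1*5^ ( - 1)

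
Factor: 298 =2^1*149^1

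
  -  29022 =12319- 41341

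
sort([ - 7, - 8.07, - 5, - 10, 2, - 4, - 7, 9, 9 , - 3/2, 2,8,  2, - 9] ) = [ - 10, - 9,-8.07,-7,-7,-5,-4, - 3/2,2, 2, 2,8,9, 9] 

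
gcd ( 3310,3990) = 10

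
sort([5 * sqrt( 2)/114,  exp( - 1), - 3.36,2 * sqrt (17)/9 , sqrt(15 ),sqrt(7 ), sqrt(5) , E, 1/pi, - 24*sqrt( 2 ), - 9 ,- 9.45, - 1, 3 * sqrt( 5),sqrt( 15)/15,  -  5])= [ - 24*sqrt ( 2 ), - 9.45,-9, - 5, - 3.36, - 1, 5*sqrt ( 2 ) /114, sqrt (15)/15, 1/pi , exp( - 1), 2*sqrt (17 ) /9,sqrt ( 5 ),  sqrt(7 ), E,sqrt(15), 3*sqrt(5)] 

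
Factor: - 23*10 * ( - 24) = 2^4*3^1*5^1 *23^1  =  5520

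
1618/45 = 35  +  43/45  =  35.96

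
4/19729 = 4/19729 = 0.00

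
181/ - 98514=- 1 + 98333/98514=- 0.00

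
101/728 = 101/728 = 0.14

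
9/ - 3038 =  - 9/3038 = -  0.00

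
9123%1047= 747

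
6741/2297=2+ 2147/2297 = 2.93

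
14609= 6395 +8214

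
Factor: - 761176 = - 2^3*13^2*563^1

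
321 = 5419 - 5098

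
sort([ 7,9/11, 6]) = [ 9/11, 6,7 ]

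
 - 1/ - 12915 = 1/12915 = 0.00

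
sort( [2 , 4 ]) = [ 2, 4] 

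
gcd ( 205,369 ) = 41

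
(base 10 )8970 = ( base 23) GM0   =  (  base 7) 35103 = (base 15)29d0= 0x230a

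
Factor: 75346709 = 31^1*2430539^1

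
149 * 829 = 123521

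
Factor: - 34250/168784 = - 125/616 = - 2^(-3)*5^3*7^(  -  1 ) *11^( - 1 ) 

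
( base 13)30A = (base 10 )517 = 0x205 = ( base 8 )1005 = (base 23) mb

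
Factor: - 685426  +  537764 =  - 147662 = - 2^1*17^1*43^1*101^1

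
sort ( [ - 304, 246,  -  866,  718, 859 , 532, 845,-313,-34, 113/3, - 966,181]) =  [ - 966,- 866,-313, - 304, - 34,113/3,181, 246, 532,718 , 845, 859] 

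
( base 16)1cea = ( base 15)22D7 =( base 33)6qa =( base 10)7402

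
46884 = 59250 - 12366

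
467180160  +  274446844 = 741627004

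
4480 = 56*80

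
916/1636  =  229/409 = 0.56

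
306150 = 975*314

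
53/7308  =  53/7308 =0.01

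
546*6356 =3470376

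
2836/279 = 10 + 46/279  =  10.16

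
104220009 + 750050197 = 854270206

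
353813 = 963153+  -  609340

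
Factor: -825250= - 2^1*5^3*3301^1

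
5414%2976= 2438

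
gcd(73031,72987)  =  1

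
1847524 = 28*65983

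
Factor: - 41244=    - 2^2*3^1*7^1*491^1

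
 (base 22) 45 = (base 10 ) 93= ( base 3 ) 10110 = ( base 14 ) 69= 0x5d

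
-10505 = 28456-38961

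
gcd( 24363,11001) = 3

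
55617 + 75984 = 131601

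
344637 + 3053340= 3397977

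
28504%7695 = 5419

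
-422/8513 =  - 422/8513   =  -0.05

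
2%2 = 0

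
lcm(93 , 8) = 744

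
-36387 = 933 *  ( -39)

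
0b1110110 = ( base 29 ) 42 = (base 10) 118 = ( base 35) 3D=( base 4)1312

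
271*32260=8742460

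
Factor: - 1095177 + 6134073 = 5038896 = 2^4*3^1*113^1*929^1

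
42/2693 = 42/2693 = 0.02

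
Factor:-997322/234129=- 2^1*3^( - 1)*7^( - 1)*17^1*11149^( - 1)*29333^1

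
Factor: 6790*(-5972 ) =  - 40549880 = - 2^3*5^1*7^1 * 97^1*1493^1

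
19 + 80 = 99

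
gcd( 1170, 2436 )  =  6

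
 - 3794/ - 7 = 542 + 0/1= 542.00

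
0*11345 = 0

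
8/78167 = 8/78167= 0.00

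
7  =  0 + 7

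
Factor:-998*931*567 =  - 2^1*3^4* 7^3 *19^1*499^1  =  - 526821246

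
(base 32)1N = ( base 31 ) 1O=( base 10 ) 55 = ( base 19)2H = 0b110111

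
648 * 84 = 54432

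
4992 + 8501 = 13493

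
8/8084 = 2/2021   =  0.00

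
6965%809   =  493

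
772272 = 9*85808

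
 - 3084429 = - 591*5219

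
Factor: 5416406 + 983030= 6399436 = 2^2*181^1*8839^1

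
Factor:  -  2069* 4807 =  - 11^1*19^1*23^1*2069^1=-  9945683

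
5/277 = 5/277 = 0.02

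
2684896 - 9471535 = -6786639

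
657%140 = 97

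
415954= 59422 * 7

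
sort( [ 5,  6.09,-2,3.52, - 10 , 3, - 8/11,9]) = [ - 10, - 2, - 8/11, 3,3.52 , 5,  6.09, 9]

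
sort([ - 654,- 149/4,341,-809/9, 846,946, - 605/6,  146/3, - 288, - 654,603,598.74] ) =[-654, - 654, - 288, - 605/6, - 809/9, - 149/4 , 146/3,341,598.74 , 603,846,946 ] 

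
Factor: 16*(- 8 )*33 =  - 4224 = - 2^7 * 3^1*11^1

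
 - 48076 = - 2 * 24038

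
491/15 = 32 + 11/15 = 32.73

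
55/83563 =55/83563 = 0.00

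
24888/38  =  12444/19 = 654.95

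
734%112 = 62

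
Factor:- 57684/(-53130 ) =38/35 = 2^1* 5^( - 1 )*7^(-1 )*19^1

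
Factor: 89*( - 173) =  - 89^1*173^1 = - 15397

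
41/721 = 41/721 = 0.06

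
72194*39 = 2815566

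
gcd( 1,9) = 1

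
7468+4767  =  12235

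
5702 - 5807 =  - 105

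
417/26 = 417/26 = 16.04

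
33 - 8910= - 8877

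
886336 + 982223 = 1868559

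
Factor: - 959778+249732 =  - 2^1 * 3^6*487^1 =- 710046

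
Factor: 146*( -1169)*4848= -2^5*3^1 * 7^1 * 73^1*101^1*167^1= -  827427552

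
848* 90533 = 76771984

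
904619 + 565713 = 1470332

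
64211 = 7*9173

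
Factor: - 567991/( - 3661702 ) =2^( - 1)*11^ ( - 2 )*15131^(-1 )*567991^1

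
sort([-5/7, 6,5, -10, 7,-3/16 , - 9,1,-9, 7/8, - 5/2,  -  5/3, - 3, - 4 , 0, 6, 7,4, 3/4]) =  [-10,- 9, - 9, - 4, - 3,-5/2,-5/3,-5/7,-3/16,  0,3/4, 7/8, 1,4,5,  6,6, 7,  7]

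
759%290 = 179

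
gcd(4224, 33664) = 128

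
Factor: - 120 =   -  2^3*3^1*5^1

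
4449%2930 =1519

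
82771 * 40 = 3310840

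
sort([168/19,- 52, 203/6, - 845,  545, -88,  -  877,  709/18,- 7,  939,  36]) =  [ - 877, - 845,  -  88,-52 , - 7,  168/19, 203/6,36, 709/18,  545 , 939 ]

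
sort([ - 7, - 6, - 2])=[ - 7, - 6, - 2]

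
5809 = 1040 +4769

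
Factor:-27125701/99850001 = - 29^1*461^1*2029^1 *99850001^(-1 )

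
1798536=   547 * 3288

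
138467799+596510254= 734978053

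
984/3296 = 123/412 = 0.30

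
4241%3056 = 1185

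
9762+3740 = 13502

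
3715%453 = 91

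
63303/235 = 269 + 88/235 = 269.37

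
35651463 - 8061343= 27590120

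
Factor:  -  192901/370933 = -23^1*59^(  -  1)*6287^ (-1)*8387^1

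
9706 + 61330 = 71036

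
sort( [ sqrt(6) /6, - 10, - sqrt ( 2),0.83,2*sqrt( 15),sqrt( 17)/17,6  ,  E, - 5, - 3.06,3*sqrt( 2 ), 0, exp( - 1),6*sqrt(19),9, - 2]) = [ - 10 , - 5, - 3.06, - 2, - sqrt (2),0,sqrt(17) /17, exp ( - 1) , sqrt( 6) /6,0.83,E,3*sqrt( 2),6,2*sqrt (15 ), 9 , 6*sqrt(19)] 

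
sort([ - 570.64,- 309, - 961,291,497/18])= [- 961, - 570.64, -309,497/18,291]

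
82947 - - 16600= 99547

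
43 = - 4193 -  - 4236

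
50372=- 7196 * ( - 7)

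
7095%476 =431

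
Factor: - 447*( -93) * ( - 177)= -7358067= - 3^3*31^1 *59^1*149^1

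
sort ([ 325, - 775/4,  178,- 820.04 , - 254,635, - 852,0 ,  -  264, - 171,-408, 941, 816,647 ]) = [ - 852, - 820.04, - 408,-264 ,-254 ,  -  775/4, - 171, 0,178,  325, 635,  647,  816, 941 ] 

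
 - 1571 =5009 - 6580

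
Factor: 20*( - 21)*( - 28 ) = 11760=2^4*3^1*5^1*7^2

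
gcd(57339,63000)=9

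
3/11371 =3/11371 = 0.00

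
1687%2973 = 1687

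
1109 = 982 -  - 127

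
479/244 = 1+235/244 = 1.96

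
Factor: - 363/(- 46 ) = 2^( - 1)*3^1*11^2*23^( - 1 ) 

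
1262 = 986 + 276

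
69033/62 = 1113 +27/62 = 1113.44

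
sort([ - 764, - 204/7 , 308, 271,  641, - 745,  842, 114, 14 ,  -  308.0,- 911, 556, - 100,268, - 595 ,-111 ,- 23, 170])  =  [ - 911, - 764 , - 745, - 595 , - 308.0, - 111, - 100, - 204/7 , - 23,14, 114,170, 268,271 , 308,  556,641,842]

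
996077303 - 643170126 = 352907177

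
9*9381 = 84429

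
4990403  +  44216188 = 49206591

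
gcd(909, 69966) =9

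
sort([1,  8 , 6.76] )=[ 1,6.76,  8 ] 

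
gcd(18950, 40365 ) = 5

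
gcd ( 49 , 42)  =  7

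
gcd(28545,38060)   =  9515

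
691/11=62 + 9/11 = 62.82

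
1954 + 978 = 2932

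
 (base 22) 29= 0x35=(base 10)53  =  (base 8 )65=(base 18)2h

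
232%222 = 10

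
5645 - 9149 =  - 3504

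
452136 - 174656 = 277480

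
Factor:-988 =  - 2^2*13^1*19^1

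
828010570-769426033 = 58584537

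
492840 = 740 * 666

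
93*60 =5580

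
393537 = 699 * 563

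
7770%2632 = 2506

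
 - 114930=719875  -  834805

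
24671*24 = 592104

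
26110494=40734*641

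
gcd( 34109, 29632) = 1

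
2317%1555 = 762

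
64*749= 47936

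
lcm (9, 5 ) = 45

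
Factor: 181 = 181^1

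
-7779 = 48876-56655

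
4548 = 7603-3055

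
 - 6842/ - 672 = 10 + 61/336   =  10.18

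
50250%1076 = 754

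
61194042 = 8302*7371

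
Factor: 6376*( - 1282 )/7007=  - 8174032/7007 = -2^4*7^( - 2)*11^( - 1)*13^(- 1)*641^1*797^1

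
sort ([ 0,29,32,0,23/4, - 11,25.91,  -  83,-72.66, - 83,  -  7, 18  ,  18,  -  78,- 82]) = [  -  83,  -  83, -82 , - 78,-72.66,-11,- 7,0,0,  23/4,18,18,  25.91 , 29,32]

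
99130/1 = 99130 = 99130.00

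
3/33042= 1/11014 = 0.00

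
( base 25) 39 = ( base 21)40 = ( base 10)84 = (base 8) 124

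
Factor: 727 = 727^1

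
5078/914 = 5 + 254/457 = 5.56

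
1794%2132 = 1794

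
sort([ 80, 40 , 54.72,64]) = [40, 54.72,64,80]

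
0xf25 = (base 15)1237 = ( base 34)3c1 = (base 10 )3877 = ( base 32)3p5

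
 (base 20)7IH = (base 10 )3177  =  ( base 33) 2u9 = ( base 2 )110001101001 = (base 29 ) 3MG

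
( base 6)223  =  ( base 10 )87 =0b1010111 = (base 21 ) 43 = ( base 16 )57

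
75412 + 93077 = 168489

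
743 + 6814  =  7557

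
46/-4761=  - 2/207=- 0.01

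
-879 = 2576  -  3455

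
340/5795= 68/1159 = 0.06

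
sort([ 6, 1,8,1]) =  [1, 1,6, 8 ]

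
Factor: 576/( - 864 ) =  - 2/3 = - 2^1*3^( - 1 )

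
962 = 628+334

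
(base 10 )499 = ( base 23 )lg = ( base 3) 200111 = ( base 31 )G3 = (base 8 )763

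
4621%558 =157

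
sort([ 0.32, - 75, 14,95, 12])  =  [ - 75,0.32, 12,14,95 ] 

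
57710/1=57710 =57710.00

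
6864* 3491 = 23962224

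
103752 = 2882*36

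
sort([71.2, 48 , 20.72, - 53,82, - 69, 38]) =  [ - 69, - 53,20.72, 38,48 , 71.2, 82]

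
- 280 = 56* ( - 5)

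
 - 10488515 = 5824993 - 16313508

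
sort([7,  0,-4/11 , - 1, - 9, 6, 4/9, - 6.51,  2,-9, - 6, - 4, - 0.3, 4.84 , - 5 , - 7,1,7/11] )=[ - 9, - 9, - 7, - 6.51,  -  6, - 5, - 4, - 1, - 4/11, - 0.3,0,  4/9, 7/11,  1,  2, 4.84,6,7 ]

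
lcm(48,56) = 336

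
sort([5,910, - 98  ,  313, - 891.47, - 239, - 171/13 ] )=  [ - 891.47, - 239, - 98 , - 171/13, 5, 313,910]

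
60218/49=60218/49=1228.94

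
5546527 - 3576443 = 1970084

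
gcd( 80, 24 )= 8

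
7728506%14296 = 8666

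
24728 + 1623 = 26351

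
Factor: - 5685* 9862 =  - 2^1 * 3^1*5^1*379^1* 4931^1 = - 56065470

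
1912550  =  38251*50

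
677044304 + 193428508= 870472812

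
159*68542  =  10898178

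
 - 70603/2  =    -  70603/2  =  - 35301.50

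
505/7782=505/7782 = 0.06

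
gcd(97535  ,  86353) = 1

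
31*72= 2232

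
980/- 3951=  - 1 + 2971/3951=-0.25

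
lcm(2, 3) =6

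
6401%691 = 182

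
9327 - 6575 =2752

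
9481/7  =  9481/7  =  1354.43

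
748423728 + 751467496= 1499891224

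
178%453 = 178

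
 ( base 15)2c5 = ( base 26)OB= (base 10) 635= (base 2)1001111011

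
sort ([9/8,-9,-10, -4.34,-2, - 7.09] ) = [- 10, -9, - 7.09, - 4.34, - 2, 9/8 ]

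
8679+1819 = 10498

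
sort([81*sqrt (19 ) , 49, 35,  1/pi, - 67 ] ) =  [-67,  1/pi, 35,49 , 81 * sqrt ( 19 )]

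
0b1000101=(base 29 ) 2B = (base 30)29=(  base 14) 4d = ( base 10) 69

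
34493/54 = 638 + 41/54 =638.76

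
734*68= 49912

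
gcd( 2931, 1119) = 3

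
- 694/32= -347/16 = -  21.69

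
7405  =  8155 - 750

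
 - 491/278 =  - 491/278  =  -1.77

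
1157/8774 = 1157/8774 = 0.13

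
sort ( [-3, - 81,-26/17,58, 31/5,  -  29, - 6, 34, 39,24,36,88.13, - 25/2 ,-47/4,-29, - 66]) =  [  -  81, - 66, - 29, - 29 , - 25/2,-47/4, - 6 , - 3 , - 26/17, 31/5,24,34,36, 39 , 58,88.13 ] 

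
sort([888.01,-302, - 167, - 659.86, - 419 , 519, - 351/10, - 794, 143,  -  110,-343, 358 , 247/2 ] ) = [ - 794, - 659.86,-419,- 343,-302, - 167, - 110 , - 351/10,  247/2 , 143 , 358,519, 888.01]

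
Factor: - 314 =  - 2^1*157^1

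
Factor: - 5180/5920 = -7/8  =  -  2^(-3)*7^1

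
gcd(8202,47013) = 3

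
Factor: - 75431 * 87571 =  - 11^1*19^1*419^1*75431^1 = - 6605568101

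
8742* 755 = 6600210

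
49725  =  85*585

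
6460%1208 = 420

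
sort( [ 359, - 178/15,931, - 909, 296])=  [ - 909,-178/15 , 296,  359, 931 ] 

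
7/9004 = 7/9004 = 0.00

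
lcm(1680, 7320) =102480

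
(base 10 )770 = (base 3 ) 1001112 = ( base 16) 302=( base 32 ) o2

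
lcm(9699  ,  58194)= 58194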